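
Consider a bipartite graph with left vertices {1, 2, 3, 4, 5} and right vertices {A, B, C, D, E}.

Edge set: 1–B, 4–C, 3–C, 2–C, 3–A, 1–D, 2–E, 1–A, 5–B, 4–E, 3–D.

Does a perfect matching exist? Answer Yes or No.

Yes

One maximum matching: 1→D, 2→C, 3→A, 4→E, 5→B.
Every left vertex is matched, so this is a perfect matching.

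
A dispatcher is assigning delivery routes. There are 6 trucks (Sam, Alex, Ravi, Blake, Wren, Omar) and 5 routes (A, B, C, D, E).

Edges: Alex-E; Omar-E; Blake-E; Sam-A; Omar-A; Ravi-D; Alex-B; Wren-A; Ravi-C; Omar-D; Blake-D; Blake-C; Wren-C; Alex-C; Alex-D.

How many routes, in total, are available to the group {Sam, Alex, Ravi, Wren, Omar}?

The union of neighbours of {Sam, Alex, Ravi, Wren, Omar} is {A, B, C, D, E}, which has 5 elements.
Since |N(S)| = 5 ≥ |S| = 5, Hall's condition holds for this subset.

5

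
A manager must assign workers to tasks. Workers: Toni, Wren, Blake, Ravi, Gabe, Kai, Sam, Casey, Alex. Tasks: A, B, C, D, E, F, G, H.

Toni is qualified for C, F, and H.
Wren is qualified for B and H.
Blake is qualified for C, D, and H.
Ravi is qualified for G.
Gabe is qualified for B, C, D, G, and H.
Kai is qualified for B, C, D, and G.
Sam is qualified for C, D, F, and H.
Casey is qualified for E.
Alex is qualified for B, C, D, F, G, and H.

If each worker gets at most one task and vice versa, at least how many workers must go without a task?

One maximum matching: Toni-F, Wren-H, Blake-C, Ravi-G, Gabe-D, Kai-B, Casey-E.
The set {Toni, Wren, Blake, Ravi, Gabe, Kai, Sam, Alex} has only 6 neighbours ({B, C, D, F, G, H}), so by Hall's theorem at most 7 of the 9 workers can be matched.
That matches 7 of the 9, leaving 2 unmatched; no matching can do better.

2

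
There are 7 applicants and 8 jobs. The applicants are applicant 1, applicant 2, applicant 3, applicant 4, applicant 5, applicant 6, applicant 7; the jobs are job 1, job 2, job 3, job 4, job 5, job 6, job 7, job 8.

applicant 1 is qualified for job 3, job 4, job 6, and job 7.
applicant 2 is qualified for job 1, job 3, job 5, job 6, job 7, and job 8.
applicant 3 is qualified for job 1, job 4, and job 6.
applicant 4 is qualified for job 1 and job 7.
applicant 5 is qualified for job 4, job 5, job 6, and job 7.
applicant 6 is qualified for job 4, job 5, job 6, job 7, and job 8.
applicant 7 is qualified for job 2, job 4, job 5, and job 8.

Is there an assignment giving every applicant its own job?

A valid assignment of size 7: applicant 1–job 3, applicant 2–job 7, applicant 3–job 6, applicant 4–job 1, applicant 5–job 4, applicant 6–job 5, applicant 7–job 2.
All 7 applicants are covered.

Yes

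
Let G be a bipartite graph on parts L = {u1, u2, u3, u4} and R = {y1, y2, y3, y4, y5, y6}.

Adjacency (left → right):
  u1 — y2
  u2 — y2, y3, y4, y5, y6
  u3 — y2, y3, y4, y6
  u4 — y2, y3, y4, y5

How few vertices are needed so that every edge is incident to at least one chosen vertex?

4

{u1, u2, u3, u4} is a vertex cover of size 4: every edge has an endpoint in this set.
No smaller cover exists because u1–y2, u2–y4, u3–y6, u4–y3 is a matching of size 4, and a cover must include an endpoint of each of these disjoint edges (König's theorem).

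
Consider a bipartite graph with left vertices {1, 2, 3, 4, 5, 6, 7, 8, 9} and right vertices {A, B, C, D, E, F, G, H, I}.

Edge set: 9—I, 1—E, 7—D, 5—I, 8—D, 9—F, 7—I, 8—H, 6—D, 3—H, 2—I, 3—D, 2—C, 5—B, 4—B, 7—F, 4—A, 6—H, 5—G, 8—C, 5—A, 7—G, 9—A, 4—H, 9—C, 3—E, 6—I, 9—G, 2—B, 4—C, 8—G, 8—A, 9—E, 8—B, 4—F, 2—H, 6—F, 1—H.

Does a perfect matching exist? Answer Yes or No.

A valid assignment of size 9: 1–E, 2–C, 3–D, 4–H, 5–B, 6–F, 7–I, 8–A, 9–G.
All 9 left vertices are covered.

Yes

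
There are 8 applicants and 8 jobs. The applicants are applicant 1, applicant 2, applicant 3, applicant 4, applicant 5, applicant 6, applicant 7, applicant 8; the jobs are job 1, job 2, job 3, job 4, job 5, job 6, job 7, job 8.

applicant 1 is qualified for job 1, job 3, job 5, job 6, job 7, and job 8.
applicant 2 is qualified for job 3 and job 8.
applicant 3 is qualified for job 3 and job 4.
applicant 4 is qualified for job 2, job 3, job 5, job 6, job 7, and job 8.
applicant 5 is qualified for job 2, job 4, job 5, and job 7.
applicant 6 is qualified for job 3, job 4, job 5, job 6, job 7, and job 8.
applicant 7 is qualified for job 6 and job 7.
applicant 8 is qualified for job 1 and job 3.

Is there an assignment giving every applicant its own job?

One maximum matching: applicant 1-job 1, applicant 2-job 8, applicant 3-job 4, applicant 4-job 7, applicant 5-job 2, applicant 6-job 5, applicant 7-job 6, applicant 8-job 3.
All 8 applicants are covered.

Yes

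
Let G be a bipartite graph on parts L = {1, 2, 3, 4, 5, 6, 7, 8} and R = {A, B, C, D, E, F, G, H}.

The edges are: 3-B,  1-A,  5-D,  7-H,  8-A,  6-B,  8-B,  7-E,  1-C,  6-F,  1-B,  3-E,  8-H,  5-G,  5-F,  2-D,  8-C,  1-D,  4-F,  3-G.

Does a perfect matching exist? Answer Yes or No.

Yes

One maximum matching: 1-A, 2-D, 3-E, 4-F, 5-G, 6-B, 7-H, 8-C.
Every left vertex is matched, so this is a perfect matching.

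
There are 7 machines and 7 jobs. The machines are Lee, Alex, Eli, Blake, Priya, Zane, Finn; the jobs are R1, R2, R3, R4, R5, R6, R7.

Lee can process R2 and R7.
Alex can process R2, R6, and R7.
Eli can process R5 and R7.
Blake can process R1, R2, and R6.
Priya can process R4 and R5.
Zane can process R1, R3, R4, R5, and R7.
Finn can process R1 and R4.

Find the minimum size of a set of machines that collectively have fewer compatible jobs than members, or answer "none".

A matching saturating every machine exists, for instance Lee→R2, Alex→R6, Eli→R7, Blake→R1, Priya→R5, Zane→R3, Finn→R4.
By Hall's marriage theorem, this means |N(S)| ≥ |S| for every subset S, so no violating subset exists.

none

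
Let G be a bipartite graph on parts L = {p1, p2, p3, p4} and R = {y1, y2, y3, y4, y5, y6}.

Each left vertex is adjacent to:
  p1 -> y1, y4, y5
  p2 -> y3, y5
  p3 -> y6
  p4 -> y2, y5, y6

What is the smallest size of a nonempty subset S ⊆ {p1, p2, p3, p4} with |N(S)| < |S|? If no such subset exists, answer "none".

A matching saturating every left vertex exists, for instance p1→y1, p2→y3, p3→y6, p4→y2.
By Hall's marriage theorem, this means |N(S)| ≥ |S| for every subset S, so no violating subset exists.

none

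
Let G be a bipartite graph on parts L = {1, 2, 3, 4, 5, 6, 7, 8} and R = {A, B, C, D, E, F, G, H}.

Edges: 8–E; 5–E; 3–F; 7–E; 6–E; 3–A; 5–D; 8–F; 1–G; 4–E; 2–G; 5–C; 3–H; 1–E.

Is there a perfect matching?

No

The set {1, 2, 4, 6, 7} has only 2 neighbours ({E, G}), so by Hall's theorem at most 5 of the 8 left vertices can be matched.
Hence no matching covers every left vertex.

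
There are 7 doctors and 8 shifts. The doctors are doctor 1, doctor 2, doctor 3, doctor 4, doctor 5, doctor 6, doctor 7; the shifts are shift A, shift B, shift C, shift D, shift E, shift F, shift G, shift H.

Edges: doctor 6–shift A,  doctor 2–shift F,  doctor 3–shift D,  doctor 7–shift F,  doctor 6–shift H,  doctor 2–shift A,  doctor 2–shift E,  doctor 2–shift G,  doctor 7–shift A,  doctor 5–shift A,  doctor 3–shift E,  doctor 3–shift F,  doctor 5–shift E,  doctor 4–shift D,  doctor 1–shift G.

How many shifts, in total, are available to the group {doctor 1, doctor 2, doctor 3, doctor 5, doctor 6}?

6

The union of neighbours of {doctor 1, doctor 2, doctor 3, doctor 5, doctor 6} is {shift A, shift D, shift E, shift F, shift G, shift H}, which has 6 elements.
Since |N(S)| = 6 ≥ |S| = 5, Hall's condition holds for this subset.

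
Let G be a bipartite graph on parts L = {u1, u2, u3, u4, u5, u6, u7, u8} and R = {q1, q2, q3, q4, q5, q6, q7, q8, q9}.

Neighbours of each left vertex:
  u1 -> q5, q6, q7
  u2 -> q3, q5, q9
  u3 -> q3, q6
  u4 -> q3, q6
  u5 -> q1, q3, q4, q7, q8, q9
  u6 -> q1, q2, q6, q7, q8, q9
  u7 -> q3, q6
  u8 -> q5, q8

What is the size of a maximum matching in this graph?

7

For example, pair u1→q7, u2→q5, u3→q3, u4→q6, u5→q4, u6→q9, u8→q8.
The set {u3, u4, u7} has only 2 neighbours ({q3, q6}), so by Hall's theorem at most 7 of the 8 left vertices can be matched.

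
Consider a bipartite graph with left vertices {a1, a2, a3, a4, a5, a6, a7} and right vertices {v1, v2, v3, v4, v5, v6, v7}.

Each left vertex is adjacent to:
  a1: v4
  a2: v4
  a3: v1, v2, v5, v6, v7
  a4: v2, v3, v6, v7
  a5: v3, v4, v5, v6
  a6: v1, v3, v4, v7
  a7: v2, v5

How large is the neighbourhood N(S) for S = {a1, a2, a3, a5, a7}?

The union of neighbours of {a1, a2, a3, a5, a7} is {v1, v2, v3, v4, v5, v6, v7}, which has 7 elements.
Since |N(S)| = 7 ≥ |S| = 5, Hall's condition holds for this subset.

7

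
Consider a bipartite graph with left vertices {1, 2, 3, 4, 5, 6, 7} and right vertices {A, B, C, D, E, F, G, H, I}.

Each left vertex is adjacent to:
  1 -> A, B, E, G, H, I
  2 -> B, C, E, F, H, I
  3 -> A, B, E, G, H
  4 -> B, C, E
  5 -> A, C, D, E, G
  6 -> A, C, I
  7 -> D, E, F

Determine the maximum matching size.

One maximum matching: 1–G, 2–B, 3–H, 4–C, 5–A, 6–I, 7–E.
All 7 left vertices are matched, so no larger matching exists.

7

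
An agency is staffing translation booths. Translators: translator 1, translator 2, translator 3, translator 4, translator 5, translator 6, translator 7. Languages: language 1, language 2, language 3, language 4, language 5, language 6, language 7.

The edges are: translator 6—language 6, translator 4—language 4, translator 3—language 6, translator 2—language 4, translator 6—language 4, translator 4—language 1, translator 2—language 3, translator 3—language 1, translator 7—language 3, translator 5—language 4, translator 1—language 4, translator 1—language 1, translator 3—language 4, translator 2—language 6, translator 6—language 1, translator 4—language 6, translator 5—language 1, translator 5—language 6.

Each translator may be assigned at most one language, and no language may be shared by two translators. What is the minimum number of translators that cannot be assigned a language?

3

For example, pair translator 1-language 1, translator 2-language 3, translator 3-language 4, translator 4-language 6.
The set {translator 1, translator 2, translator 3, translator 4, translator 5, translator 6, translator 7} has only 4 neighbours ({language 1, language 3, language 4, language 6}), so by Hall's theorem at most 4 of the 7 translators can be matched.
That matches 4 of the 7, leaving 3 unmatched; no matching can do better.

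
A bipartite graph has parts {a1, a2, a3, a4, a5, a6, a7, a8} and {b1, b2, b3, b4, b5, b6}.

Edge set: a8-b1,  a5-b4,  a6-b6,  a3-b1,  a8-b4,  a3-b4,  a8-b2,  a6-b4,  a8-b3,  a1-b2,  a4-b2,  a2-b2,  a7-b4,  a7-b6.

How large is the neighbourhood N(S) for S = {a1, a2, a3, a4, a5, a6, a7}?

The union of neighbours of {a1, a2, a3, a4, a5, a6, a7} is {b1, b2, b4, b6}, which has 4 elements.
Since |N(S)| = 4 < |S| = 7, Hall's condition fails for this subset.

4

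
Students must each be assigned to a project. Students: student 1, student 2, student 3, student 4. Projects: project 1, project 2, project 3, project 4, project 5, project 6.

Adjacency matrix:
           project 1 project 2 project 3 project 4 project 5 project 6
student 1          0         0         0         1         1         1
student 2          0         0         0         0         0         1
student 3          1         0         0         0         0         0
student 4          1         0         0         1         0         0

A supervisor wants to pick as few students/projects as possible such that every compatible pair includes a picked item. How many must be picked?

4

{student 1, student 2, student 3, student 4} is a vertex cover of size 4: every edge has an endpoint in this set.
No smaller cover exists because student 1–project 5, student 2–project 6, student 3–project 1, student 4–project 4 is a matching of size 4, and a cover must include an endpoint of each of these disjoint edges (König's theorem).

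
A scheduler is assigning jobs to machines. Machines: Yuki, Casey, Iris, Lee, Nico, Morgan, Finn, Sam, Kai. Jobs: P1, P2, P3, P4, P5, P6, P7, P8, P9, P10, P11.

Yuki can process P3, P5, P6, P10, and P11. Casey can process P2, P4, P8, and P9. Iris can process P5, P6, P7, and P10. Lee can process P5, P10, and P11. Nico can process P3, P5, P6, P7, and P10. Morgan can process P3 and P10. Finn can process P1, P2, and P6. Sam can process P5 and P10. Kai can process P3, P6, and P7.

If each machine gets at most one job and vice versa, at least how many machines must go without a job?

1

For example, pair Yuki–P6, Casey–P9, Iris–P5, Lee–P11, Nico–P7, Morgan–P3, Finn–P1, Sam–P10.
The set {Yuki, Iris, Lee, Nico, Morgan, Sam, Kai} has only 6 neighbours ({P10, P11, P3, P5, P6, P7}), so by Hall's theorem at most 8 of the 9 machines can be matched.
That matches 8 of the 9, leaving 1 unmatched; no matching can do better.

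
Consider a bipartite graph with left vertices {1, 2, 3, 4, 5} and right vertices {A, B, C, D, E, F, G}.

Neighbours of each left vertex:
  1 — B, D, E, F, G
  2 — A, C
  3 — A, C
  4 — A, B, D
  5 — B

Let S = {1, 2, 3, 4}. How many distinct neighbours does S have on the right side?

The union of neighbours of {1, 2, 3, 4} is {A, B, C, D, E, F, G}, which has 7 elements.
Since |N(S)| = 7 ≥ |S| = 4, Hall's condition holds for this subset.

7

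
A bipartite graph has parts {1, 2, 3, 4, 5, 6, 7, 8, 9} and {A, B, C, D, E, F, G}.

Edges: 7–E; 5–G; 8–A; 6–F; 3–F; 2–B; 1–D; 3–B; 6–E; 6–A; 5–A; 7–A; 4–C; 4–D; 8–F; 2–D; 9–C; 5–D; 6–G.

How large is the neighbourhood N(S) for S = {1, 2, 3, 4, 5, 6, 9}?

The union of neighbours of {1, 2, 3, 4, 5, 6, 9} is {A, B, C, D, E, F, G}, which has 7 elements.
Since |N(S)| = 7 ≥ |S| = 7, Hall's condition holds for this subset.

7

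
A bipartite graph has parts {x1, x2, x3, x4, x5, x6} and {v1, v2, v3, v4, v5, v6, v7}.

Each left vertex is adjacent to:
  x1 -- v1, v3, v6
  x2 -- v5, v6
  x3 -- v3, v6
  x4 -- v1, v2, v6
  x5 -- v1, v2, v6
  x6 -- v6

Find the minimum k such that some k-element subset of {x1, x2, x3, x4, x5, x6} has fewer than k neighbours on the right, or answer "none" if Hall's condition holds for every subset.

5

Take S = {x1, x3, x4, x5, x6}. Its neighbourhood is {v1, v2, v3, v6}, so |N(S)| = 4 < |S| = 5.
Every subset of size less than 5 has at least as many neighbours as members, so 5 is the minimum.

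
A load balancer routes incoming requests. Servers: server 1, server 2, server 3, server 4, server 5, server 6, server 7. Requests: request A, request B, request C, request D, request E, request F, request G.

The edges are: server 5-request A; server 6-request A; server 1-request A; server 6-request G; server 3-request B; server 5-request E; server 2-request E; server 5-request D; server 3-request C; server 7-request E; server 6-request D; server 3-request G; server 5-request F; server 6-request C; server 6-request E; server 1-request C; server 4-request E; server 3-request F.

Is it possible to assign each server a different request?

No

The set {server 2, server 4, server 7} has only 1 neighbour ({request E}), so by Hall's theorem at most 5 of the 7 servers can be matched.
Hence no matching covers every server.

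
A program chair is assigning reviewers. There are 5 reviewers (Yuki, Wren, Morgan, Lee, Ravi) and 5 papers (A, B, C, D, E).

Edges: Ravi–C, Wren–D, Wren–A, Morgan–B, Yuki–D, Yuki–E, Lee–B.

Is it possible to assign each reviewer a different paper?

The set {Morgan, Lee} has only 1 neighbour ({B}), so by Hall's theorem at most 4 of the 5 reviewers can be matched.
Hence no matching covers every reviewer.

No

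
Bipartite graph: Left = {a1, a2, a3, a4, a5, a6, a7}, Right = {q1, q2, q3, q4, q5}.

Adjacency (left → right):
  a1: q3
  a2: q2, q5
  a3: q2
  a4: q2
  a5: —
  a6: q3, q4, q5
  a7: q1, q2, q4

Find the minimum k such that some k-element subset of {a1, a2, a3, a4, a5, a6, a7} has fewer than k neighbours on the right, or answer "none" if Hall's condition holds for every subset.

Take S = {a5}. Its neighbourhood is {}, so |N(S)| = 0 < |S| = 1.

1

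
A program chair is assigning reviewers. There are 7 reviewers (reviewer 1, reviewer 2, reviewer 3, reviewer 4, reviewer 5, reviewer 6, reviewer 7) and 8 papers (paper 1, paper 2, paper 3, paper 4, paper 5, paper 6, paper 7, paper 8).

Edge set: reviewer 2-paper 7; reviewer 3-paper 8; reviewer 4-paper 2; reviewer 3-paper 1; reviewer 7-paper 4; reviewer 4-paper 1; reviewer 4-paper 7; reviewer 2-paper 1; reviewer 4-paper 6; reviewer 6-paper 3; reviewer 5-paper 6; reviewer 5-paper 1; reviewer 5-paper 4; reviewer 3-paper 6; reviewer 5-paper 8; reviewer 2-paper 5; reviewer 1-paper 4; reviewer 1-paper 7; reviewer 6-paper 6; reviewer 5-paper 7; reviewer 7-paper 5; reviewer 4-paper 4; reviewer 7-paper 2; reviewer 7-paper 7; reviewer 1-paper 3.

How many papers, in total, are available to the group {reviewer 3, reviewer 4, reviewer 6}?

The union of neighbours of {reviewer 3, reviewer 4, reviewer 6} is {paper 1, paper 2, paper 3, paper 4, paper 6, paper 7, paper 8}, which has 7 elements.
Since |N(S)| = 7 ≥ |S| = 3, Hall's condition holds for this subset.

7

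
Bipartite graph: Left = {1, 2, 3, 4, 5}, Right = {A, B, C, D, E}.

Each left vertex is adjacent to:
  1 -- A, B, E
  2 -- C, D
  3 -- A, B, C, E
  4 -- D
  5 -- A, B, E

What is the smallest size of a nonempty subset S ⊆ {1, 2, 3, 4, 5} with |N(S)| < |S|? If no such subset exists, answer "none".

A matching saturating every left vertex exists, for instance 1→A, 2→C, 3→E, 4→D, 5→B.
By Hall's marriage theorem, this means |N(S)| ≥ |S| for every subset S, so no violating subset exists.

none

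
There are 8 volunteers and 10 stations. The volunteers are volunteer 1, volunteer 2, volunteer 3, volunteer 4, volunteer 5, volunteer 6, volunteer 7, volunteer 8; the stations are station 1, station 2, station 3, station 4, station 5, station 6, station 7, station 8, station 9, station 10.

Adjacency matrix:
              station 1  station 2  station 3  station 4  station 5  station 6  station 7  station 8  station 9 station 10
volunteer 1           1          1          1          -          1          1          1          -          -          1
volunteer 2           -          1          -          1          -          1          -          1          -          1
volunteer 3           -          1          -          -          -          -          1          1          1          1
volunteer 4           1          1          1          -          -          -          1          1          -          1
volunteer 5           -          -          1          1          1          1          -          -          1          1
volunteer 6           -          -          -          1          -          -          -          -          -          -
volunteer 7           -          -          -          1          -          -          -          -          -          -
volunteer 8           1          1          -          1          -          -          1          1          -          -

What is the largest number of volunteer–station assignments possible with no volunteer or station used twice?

7

A valid assignment of size 7: volunteer 1–station 2, volunteer 2–station 6, volunteer 3–station 10, volunteer 4–station 8, volunteer 5–station 3, volunteer 6–station 4, volunteer 8–station 7.
The set {volunteer 6, volunteer 7} has only 1 neighbour ({station 4}), so by Hall's theorem at most 7 of the 8 volunteers can be matched.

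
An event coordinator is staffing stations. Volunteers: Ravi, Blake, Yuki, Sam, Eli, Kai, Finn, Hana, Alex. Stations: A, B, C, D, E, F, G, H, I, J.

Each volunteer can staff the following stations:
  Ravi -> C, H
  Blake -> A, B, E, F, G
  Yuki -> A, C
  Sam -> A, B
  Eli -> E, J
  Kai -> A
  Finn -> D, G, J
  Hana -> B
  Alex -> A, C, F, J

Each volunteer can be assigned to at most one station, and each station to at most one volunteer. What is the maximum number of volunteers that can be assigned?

8

One maximum matching: Ravi–H, Blake–G, Yuki–C, Sam–B, Eli–E, Kai–A, Finn–D, Alex–J.
The set {Sam, Kai, Hana} has only 2 neighbours ({A, B}), so by Hall's theorem at most 8 of the 9 volunteers can be matched.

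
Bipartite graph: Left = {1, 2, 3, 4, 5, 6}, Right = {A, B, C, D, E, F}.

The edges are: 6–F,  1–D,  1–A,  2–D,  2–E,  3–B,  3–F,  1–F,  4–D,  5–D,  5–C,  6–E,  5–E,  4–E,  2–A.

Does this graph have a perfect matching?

A valid assignment of size 6: 1→F, 2→A, 3→B, 4→D, 5→C, 6→E.
Every left vertex is matched, so this is a perfect matching.

Yes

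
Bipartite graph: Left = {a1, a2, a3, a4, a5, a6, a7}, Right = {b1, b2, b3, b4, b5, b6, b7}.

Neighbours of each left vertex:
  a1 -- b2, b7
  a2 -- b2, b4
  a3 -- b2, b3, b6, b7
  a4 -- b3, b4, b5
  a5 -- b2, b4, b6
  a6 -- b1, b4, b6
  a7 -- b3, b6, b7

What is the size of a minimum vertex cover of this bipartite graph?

7

A maximum matching has 7 edges (e.g. a1–b7, a2–b2, a3–b6, a4–b5, a5–b4, a6–b1, a7–b3).
By König's theorem the minimum vertex cover has the same size. One such cover is {a1, a2, a3, a4, a5, a6, a7}.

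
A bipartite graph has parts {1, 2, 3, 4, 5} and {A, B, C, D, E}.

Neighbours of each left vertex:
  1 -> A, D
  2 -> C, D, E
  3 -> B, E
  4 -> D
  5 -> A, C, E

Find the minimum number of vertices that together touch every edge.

The 5 edges 1–A, 2–C, 3–B, 4–D, 5–E form a matching, so any vertex cover needs at least 5 vertices (one per matched edge).
Conversely {1, 2, 3, 4, 5} meets every edge and has exactly 5 vertices, so 5 is optimal.

5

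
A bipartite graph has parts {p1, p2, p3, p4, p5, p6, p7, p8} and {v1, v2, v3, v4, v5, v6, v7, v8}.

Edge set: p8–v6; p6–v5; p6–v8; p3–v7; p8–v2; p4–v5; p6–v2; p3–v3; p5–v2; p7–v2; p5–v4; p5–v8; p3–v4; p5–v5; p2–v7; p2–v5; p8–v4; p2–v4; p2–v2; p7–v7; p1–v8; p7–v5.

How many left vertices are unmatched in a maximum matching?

1

One maximum matching: p1-v8, p2-v7, p3-v3, p4-v5, p5-v4, p6-v2, p8-v6.
The set {p1, p2, p4, p5, p6, p7} has only 5 neighbours ({v2, v4, v5, v7, v8}), so by Hall's theorem at most 7 of the 8 left vertices can be matched.
That matches 7 of the 8, leaving 1 unmatched; no matching can do better.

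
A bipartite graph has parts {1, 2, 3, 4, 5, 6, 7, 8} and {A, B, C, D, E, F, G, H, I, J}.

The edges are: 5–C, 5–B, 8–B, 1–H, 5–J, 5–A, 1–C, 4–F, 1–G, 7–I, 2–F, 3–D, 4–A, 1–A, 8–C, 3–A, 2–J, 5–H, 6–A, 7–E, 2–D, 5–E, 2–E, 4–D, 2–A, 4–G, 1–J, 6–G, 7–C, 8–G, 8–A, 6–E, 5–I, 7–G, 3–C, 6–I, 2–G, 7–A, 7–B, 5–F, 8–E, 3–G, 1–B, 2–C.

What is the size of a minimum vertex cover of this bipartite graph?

A maximum matching has 8 edges (e.g. 1–H, 2–E, 3–C, 4–F, 5–J, 6–I, 7–A, 8–G).
By König's theorem the minimum vertex cover has the same size. One such cover is {1, 2, 3, 4, 5, 6, 7, 8}.

8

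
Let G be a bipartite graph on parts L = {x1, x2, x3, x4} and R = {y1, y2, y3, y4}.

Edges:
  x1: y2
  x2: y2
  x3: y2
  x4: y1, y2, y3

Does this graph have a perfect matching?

No

The set {x1, x2, x3} has only 1 neighbour ({y2}), so by Hall's theorem at most 2 of the 4 left vertices can be matched.
Hence no matching covers every left vertex.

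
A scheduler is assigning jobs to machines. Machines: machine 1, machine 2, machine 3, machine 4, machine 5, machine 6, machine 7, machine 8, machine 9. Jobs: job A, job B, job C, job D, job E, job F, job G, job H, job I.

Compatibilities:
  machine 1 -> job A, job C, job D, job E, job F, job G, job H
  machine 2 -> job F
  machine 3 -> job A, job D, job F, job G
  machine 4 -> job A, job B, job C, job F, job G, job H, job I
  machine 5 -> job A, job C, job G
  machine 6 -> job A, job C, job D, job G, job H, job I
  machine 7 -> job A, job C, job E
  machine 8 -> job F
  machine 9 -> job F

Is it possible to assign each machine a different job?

The set {machine 2, machine 8, machine 9} has only 1 neighbour ({job F}), so by Hall's theorem at most 7 of the 9 machines can be matched.
Hence no matching covers every machine.

No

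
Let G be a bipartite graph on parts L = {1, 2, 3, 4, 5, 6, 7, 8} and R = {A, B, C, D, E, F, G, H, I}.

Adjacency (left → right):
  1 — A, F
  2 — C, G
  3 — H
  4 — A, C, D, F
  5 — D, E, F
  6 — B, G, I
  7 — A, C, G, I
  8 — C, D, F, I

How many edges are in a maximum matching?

For example, pair 1–A, 2–G, 3–H, 4–C, 5–E, 6–B, 7–I, 8–F.
This saturates every left vertex, so 8 is the maximum.

8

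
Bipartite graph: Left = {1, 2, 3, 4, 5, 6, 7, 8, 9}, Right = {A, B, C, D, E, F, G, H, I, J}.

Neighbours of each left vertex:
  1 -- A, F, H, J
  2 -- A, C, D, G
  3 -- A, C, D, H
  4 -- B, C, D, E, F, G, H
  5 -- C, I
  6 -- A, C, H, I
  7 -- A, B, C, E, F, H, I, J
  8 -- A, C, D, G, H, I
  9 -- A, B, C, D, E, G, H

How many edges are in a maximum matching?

For example, pair 1–F, 2–C, 3–D, 4–E, 5–I, 6–H, 7–J, 8–A, 9–G.
This saturates every left vertex, so 9 is the maximum.

9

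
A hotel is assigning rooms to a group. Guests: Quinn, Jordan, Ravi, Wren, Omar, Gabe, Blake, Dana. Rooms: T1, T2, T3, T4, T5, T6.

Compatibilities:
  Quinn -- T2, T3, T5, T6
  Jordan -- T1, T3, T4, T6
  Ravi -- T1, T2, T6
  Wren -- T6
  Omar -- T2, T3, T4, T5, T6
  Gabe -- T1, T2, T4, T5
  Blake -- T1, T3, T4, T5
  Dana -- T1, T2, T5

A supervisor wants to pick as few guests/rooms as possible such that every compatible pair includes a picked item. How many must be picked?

{T1, T2, T3, T4, T5, T6} is a vertex cover of size 6: every edge has an endpoint in this set.
No smaller cover exists because Quinn–T3, Jordan–T4, Ravi–T1, Wren–T6, Omar–T5, Gabe–T2 is a matching of size 6, and a cover must include an endpoint of each of these disjoint edges (König's theorem).

6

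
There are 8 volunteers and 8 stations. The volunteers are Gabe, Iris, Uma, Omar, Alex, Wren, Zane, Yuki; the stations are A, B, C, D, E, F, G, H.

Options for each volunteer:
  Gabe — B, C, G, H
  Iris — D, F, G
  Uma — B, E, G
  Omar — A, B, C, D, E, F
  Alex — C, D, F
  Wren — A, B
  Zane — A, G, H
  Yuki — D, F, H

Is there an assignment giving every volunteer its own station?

One maximum matching: Gabe–B, Iris–D, Uma–G, Omar–E, Alex–C, Wren–A, Zane–H, Yuki–F.
Every volunteer is matched, so this is a perfect matching.

Yes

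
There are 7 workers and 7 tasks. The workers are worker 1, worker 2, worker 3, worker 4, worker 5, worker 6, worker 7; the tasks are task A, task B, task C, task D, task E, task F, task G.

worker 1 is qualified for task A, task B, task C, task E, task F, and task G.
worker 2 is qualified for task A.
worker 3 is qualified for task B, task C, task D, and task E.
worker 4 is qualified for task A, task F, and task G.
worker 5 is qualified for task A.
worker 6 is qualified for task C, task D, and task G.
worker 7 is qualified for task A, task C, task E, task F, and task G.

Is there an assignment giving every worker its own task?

The set {worker 2, worker 5} has only 1 neighbour ({task A}), so by Hall's theorem at most 6 of the 7 workers can be matched.
Hence no matching covers every worker.

No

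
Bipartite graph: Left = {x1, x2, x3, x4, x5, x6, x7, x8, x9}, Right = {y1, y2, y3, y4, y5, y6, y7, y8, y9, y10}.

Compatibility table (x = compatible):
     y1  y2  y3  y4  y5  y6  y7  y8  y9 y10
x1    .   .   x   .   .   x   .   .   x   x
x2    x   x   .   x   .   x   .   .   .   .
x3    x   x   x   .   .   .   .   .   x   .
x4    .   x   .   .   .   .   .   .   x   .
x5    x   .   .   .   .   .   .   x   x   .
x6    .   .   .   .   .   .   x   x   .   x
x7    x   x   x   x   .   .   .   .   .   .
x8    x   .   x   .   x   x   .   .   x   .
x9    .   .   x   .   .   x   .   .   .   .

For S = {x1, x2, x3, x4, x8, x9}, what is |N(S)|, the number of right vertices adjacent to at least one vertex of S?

8

The union of neighbours of {x1, x2, x3, x4, x8, x9} is {y1, y2, y3, y4, y5, y6, y9, y10}, which has 8 elements.
Since |N(S)| = 8 ≥ |S| = 6, Hall's condition holds for this subset.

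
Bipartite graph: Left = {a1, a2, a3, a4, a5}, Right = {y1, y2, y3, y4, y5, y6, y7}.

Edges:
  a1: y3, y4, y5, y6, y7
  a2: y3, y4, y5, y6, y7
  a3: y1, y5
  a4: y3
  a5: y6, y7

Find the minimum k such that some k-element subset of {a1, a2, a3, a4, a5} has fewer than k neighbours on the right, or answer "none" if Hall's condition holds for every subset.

A matching saturating every left vertex exists, for instance a1→y4, a2→y6, a3→y1, a4→y3, a5→y7.
By Hall's marriage theorem, this means |N(S)| ≥ |S| for every subset S, so no violating subset exists.

none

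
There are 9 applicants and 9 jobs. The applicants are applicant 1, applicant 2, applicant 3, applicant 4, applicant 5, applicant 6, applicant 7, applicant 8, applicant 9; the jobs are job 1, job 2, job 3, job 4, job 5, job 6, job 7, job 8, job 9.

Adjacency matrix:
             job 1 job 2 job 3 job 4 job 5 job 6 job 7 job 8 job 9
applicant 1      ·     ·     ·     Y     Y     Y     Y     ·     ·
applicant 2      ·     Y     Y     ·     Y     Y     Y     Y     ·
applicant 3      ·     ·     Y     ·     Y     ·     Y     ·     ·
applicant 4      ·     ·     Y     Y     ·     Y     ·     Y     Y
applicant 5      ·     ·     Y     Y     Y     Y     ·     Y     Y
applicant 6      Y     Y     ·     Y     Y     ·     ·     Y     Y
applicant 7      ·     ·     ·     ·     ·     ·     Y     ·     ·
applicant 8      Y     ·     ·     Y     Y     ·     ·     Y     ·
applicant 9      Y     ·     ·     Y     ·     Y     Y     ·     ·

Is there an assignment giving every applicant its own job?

Yes

One maximum matching: applicant 1→job 4, applicant 2→job 2, applicant 3→job 3, applicant 4→job 9, applicant 5→job 8, applicant 6→job 5, applicant 7→job 7, applicant 8→job 1, applicant 9→job 6.
All 9 applicants are covered.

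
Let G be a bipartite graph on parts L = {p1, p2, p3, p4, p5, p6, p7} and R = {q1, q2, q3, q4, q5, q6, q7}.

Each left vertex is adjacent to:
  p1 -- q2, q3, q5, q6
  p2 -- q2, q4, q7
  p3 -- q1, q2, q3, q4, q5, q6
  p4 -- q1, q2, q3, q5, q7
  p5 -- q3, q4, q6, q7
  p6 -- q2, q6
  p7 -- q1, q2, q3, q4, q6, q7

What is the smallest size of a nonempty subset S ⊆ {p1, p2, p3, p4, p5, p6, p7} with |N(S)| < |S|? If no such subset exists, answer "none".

none

A matching saturating every left vertex exists, for instance p1→q5, p2→q7, p3→q1, p4→q3, p5→q4, p6→q2, p7→q6.
By Hall's marriage theorem, this means |N(S)| ≥ |S| for every subset S, so no violating subset exists.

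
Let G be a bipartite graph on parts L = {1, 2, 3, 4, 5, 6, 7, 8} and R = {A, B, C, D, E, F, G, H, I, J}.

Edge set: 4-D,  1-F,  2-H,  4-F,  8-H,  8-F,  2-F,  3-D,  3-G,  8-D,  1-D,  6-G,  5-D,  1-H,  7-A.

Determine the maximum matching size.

One maximum matching: 1→D, 2→H, 3→G, 4→F, 7→A.
The set {1, 2, 3, 4, 5, 6, 8} has only 4 neighbours ({D, F, G, H}), so by Hall's theorem at most 5 of the 8 left vertices can be matched.

5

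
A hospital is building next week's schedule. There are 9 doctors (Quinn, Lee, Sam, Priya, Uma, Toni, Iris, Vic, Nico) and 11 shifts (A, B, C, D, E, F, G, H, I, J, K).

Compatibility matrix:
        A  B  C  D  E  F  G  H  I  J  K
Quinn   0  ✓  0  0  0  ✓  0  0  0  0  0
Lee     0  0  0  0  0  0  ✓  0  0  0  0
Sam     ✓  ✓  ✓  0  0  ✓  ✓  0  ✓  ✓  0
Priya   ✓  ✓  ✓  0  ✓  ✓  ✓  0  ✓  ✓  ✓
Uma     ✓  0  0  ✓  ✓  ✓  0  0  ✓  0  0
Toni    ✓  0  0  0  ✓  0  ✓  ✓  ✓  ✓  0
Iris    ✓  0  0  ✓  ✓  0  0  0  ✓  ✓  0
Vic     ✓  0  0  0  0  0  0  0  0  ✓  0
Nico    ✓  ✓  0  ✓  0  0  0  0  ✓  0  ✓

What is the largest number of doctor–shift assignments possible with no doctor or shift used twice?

9

For example, pair Quinn–B, Lee–G, Sam–I, Priya–J, Uma–F, Toni–H, Iris–E, Vic–A, Nico–K.
This saturates every doctor, so 9 is the maximum.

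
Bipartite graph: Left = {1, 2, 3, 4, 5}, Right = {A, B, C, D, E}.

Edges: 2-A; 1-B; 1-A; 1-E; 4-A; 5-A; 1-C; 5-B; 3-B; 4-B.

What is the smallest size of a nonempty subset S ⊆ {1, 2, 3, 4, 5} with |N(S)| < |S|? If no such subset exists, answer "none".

3

Take S = {2, 3, 4}. Its neighbourhood is {A, B}, so |N(S)| = 2 < |S| = 3.
Every subset of size less than 3 has at least as many neighbours as members, so 3 is the minimum.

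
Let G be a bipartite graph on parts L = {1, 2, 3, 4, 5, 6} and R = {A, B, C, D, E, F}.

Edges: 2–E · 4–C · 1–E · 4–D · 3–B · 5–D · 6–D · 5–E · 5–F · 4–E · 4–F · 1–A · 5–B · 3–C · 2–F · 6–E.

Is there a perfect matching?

Yes

For example, pair 1→A, 2→F, 3→B, 4→C, 5→D, 6→E.
Every left vertex is matched, so this is a perfect matching.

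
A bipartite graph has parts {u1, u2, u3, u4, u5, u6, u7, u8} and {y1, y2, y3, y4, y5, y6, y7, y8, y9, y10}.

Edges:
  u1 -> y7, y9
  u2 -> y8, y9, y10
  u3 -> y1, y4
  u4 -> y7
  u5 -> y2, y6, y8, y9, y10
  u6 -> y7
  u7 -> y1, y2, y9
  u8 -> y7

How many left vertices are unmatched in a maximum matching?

2

One maximum matching: u1→y9, u2→y10, u3→y4, u4→y7, u5→y6, u7→y1.
The set {u4, u6, u8} has only 1 neighbour ({y7}), so by Hall's theorem at most 6 of the 8 left vertices can be matched.
That matches 6 of the 8, leaving 2 unmatched; no matching can do better.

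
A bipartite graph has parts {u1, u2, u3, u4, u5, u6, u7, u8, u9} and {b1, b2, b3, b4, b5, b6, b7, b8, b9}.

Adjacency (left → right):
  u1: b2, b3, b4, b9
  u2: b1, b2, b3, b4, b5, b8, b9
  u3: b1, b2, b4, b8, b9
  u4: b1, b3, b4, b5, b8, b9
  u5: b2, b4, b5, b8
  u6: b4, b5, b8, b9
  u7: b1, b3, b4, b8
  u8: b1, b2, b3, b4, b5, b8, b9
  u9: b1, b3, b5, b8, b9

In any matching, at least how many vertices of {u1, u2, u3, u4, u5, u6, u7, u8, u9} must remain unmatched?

For example, pair u1–b4, u2–b1, u3–b9, u4–b5, u5–b2, u6–b8, u7–b3.
The set {u1, u2, u3, u4, u5, u6, u7, u8, u9} has only 7 neighbours ({b1, b2, b3, b4, b5, b8, b9}), so by Hall's theorem at most 7 of the 9 left vertices can be matched.
That matches 7 of the 9, leaving 2 unmatched; no matching can do better.

2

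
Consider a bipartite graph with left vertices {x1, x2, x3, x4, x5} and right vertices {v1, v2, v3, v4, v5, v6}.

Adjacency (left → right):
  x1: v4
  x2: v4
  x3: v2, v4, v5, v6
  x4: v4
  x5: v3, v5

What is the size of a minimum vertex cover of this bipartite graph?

A maximum matching has 3 edges (e.g. x1–v4, x3–v2, x5–v3).
By König's theorem the minimum vertex cover has the same size. One such cover is {x3, x5, v4}.

3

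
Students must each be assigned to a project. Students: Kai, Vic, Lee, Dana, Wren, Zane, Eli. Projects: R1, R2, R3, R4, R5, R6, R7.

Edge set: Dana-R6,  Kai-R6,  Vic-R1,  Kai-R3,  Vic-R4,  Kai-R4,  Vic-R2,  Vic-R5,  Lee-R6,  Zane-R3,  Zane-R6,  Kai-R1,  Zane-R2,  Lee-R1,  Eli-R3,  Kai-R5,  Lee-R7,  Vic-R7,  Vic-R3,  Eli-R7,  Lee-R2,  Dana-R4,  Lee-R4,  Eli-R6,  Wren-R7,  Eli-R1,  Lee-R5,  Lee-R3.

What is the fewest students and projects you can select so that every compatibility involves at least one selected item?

A maximum matching has 7 edges (e.g. Kai–R3, Vic–R5, Lee–R1, Dana–R4, Wren–R7, Zane–R2, Eli–R6).
By König's theorem the minimum vertex cover has the same size. One such cover is {Kai, Vic, Lee, Dana, Wren, Zane, Eli}.

7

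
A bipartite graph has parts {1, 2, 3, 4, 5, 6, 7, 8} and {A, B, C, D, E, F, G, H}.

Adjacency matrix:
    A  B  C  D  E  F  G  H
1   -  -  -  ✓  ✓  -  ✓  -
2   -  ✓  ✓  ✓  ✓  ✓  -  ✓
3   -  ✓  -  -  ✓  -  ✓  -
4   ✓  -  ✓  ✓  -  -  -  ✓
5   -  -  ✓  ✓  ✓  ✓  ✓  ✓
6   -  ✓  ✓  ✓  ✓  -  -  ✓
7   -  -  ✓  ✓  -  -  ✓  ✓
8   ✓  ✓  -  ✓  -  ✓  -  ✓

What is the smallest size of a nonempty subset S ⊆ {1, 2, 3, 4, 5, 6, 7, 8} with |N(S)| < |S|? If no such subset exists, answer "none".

A matching saturating every left vertex exists, for instance 1→D, 2→F, 3→B, 4→C, 5→E, 6→H, 7→G, 8→A.
By Hall's marriage theorem, this means |N(S)| ≥ |S| for every subset S, so no violating subset exists.

none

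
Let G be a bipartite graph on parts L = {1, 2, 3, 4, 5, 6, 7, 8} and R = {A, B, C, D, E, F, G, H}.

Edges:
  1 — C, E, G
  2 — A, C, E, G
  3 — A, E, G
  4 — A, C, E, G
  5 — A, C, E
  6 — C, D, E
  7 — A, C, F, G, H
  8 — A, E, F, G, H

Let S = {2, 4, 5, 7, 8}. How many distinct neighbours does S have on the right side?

6

The union of neighbours of {2, 4, 5, 7, 8} is {A, C, E, F, G, H}, which has 6 elements.
Since |N(S)| = 6 ≥ |S| = 5, Hall's condition holds for this subset.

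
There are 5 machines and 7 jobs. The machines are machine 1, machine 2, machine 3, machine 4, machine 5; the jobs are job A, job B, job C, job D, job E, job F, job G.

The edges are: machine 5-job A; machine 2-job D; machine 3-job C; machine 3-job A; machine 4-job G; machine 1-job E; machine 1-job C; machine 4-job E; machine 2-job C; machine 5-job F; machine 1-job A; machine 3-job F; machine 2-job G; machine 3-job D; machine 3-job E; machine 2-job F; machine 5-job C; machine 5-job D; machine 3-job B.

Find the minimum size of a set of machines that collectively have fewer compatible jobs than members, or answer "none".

none

A matching saturating every machine exists, for instance machine 1→job E, machine 2→job F, machine 3→job D, machine 4→job G, machine 5→job A.
By Hall's marriage theorem, this means |N(S)| ≥ |S| for every subset S, so no violating subset exists.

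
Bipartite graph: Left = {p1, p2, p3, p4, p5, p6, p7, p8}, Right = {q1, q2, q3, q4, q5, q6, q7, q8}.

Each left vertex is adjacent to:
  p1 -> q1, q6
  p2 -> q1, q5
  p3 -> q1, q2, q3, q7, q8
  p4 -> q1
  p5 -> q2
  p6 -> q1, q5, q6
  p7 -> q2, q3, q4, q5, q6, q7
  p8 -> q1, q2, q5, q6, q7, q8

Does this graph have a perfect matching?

The set {p1, p2, p4, p6} has only 3 neighbours ({q1, q5, q6}), so by Hall's theorem at most 7 of the 8 left vertices can be matched.
Hence no matching covers every left vertex.

No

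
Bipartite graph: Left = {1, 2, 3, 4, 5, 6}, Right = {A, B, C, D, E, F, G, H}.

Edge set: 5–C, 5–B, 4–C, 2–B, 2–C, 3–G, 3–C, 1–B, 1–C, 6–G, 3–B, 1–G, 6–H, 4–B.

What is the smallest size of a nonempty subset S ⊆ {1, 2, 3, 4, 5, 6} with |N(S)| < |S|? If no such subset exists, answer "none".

Take S = {2, 4, 5}. Its neighbourhood is {B, C}, so |N(S)| = 2 < |S| = 3.
Every subset of size less than 3 has at least as many neighbours as members, so 3 is the minimum.

3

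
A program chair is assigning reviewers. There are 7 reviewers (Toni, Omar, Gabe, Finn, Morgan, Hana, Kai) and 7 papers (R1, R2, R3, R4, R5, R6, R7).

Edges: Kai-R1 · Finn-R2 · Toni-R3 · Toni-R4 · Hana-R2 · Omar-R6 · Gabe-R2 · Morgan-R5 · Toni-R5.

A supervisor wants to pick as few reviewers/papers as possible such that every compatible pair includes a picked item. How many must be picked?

5

A maximum matching has 5 edges (e.g. Toni–R4, Omar–R6, Gabe–R2, Morgan–R5, Kai–R1).
By König's theorem the minimum vertex cover has the same size. One such cover is {Toni, Omar, Morgan, Kai, R2}.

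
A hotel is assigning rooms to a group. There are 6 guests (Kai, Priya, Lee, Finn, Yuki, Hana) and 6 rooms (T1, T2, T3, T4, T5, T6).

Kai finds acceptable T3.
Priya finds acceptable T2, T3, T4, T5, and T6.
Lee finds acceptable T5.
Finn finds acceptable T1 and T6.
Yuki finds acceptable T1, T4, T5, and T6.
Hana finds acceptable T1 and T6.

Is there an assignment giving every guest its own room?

Yes

A valid assignment of size 6: Kai→T3, Priya→T2, Lee→T5, Finn→T1, Yuki→T4, Hana→T6.
All 6 guests are covered.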